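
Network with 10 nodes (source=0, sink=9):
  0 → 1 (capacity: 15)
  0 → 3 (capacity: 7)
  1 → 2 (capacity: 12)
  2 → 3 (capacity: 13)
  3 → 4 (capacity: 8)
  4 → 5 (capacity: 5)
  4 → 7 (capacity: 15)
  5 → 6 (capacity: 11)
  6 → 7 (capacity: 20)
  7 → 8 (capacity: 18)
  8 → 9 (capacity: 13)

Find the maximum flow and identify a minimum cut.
Max flow = 8, Min cut edges: (3,4)

Maximum flow: 8
Minimum cut: (3,4)
Partition: S = [0, 1, 2, 3], T = [4, 5, 6, 7, 8, 9]

Max-flow min-cut theorem verified: both equal 8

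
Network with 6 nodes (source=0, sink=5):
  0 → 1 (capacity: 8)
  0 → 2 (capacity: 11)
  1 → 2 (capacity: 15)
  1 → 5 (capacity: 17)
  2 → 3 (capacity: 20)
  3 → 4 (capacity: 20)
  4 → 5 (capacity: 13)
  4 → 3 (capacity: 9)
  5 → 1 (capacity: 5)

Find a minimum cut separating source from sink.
Min cut value = 19, edges: (0,1), (0,2)

Min cut value: 19
Partition: S = [0], T = [1, 2, 3, 4, 5]
Cut edges: (0,1), (0,2)

By max-flow min-cut theorem, max flow = min cut = 19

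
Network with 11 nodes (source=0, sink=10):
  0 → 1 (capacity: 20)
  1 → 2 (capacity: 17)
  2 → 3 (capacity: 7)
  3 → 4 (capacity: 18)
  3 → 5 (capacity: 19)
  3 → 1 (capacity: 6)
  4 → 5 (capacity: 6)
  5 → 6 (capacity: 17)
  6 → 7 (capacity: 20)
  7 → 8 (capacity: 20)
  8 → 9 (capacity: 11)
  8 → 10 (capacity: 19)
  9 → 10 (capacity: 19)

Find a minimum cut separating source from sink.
Min cut value = 7, edges: (2,3)

Min cut value: 7
Partition: S = [0, 1, 2], T = [3, 4, 5, 6, 7, 8, 9, 10]
Cut edges: (2,3)

By max-flow min-cut theorem, max flow = min cut = 7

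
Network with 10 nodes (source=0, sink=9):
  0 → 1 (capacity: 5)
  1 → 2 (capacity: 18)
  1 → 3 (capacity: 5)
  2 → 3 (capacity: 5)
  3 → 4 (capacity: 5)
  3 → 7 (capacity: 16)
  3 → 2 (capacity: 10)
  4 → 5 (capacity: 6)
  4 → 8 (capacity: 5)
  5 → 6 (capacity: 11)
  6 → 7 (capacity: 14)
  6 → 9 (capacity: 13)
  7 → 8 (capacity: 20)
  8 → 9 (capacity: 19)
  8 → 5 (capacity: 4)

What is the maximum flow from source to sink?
Maximum flow = 5

Max flow: 5

Flow assignment:
  0 → 1: 5/5
  1 → 3: 5/5
  3 → 4: 5/5
  4 → 8: 5/5
  8 → 9: 5/19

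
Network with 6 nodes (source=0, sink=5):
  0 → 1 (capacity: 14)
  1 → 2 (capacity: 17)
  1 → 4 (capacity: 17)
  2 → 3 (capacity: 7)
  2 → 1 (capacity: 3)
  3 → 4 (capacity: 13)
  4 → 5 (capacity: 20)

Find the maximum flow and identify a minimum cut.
Max flow = 14, Min cut edges: (0,1)

Maximum flow: 14
Minimum cut: (0,1)
Partition: S = [0], T = [1, 2, 3, 4, 5]

Max-flow min-cut theorem verified: both equal 14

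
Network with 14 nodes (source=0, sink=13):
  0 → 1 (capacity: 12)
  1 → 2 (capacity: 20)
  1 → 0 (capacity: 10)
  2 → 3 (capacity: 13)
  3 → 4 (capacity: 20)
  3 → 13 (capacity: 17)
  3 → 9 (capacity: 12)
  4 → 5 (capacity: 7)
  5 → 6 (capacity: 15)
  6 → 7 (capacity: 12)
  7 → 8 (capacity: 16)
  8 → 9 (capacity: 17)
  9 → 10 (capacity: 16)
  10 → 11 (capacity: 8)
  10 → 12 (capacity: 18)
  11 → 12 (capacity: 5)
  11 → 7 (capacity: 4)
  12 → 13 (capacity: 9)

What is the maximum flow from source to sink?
Maximum flow = 12

Max flow: 12

Flow assignment:
  0 → 1: 12/12
  1 → 2: 12/20
  2 → 3: 12/13
  3 → 13: 12/17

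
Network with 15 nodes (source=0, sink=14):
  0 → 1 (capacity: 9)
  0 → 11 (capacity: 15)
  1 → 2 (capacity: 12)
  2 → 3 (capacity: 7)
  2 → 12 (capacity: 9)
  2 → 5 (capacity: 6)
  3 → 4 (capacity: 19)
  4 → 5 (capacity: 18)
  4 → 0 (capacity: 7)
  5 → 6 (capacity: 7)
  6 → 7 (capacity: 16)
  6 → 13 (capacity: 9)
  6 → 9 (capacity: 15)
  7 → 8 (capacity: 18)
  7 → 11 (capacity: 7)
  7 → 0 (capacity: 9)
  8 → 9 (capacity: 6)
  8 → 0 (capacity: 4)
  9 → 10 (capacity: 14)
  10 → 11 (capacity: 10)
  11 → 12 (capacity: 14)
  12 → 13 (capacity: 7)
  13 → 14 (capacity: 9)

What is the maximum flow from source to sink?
Maximum flow = 9

Max flow: 9

Flow assignment:
  0 → 1: 9/9
  0 → 11: 7/15
  1 → 2: 9/12
  2 → 3: 3/7
  2 → 5: 6/6
  3 → 4: 3/19
  4 → 5: 1/18
  4 → 0: 2/7
  5 → 6: 7/7
  6 → 7: 5/16
  6 → 13: 2/9
  7 → 0: 5/9
  11 → 12: 7/14
  12 → 13: 7/7
  13 → 14: 9/9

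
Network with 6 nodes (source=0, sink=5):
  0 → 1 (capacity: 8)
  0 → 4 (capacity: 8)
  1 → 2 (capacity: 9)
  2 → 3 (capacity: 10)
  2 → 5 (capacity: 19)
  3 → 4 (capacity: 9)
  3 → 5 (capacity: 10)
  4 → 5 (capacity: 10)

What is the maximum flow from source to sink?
Maximum flow = 16

Max flow: 16

Flow assignment:
  0 → 1: 8/8
  0 → 4: 8/8
  1 → 2: 8/9
  2 → 5: 8/19
  4 → 5: 8/10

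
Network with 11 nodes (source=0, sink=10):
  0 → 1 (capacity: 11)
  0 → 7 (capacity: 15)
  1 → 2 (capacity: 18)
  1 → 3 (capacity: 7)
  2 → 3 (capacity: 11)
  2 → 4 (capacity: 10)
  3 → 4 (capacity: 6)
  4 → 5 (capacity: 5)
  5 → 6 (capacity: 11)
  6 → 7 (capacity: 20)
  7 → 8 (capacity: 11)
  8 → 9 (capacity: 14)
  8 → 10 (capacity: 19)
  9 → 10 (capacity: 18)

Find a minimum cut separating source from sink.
Min cut value = 11, edges: (7,8)

Min cut value: 11
Partition: S = [0, 1, 2, 3, 4, 5, 6, 7], T = [8, 9, 10]
Cut edges: (7,8)

By max-flow min-cut theorem, max flow = min cut = 11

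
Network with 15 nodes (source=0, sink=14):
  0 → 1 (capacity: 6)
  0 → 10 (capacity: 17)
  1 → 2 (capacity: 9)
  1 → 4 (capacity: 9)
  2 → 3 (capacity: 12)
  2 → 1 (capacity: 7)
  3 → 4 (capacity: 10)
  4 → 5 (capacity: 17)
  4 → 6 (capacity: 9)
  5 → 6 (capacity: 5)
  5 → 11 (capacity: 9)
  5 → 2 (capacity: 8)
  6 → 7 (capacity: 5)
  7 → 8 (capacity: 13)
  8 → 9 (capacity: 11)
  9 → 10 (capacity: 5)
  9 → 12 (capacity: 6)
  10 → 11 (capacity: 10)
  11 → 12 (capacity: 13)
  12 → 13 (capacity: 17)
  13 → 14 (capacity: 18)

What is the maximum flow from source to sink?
Maximum flow = 16

Max flow: 16

Flow assignment:
  0 → 1: 6/6
  0 → 10: 10/17
  1 → 4: 6/9
  4 → 5: 6/17
  5 → 6: 3/5
  5 → 11: 3/9
  6 → 7: 3/5
  7 → 8: 3/13
  8 → 9: 3/11
  9 → 12: 3/6
  10 → 11: 10/10
  11 → 12: 13/13
  12 → 13: 16/17
  13 → 14: 16/18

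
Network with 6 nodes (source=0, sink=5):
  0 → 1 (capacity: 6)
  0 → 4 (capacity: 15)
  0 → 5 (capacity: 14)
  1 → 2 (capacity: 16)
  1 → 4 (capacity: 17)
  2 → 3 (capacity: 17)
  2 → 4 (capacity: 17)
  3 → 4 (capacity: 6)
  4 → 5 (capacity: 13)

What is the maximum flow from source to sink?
Maximum flow = 27

Max flow: 27

Flow assignment:
  0 → 4: 13/15
  0 → 5: 14/14
  4 → 5: 13/13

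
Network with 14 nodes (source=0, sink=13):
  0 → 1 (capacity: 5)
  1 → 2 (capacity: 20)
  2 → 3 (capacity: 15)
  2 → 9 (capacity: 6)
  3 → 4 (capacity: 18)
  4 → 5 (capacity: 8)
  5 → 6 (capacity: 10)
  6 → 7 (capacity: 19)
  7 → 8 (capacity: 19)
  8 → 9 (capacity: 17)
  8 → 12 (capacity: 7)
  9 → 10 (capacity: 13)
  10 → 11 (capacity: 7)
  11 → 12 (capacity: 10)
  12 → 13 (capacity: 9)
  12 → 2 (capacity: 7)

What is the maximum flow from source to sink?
Maximum flow = 5

Max flow: 5

Flow assignment:
  0 → 1: 5/5
  1 → 2: 5/20
  2 → 9: 5/6
  9 → 10: 5/13
  10 → 11: 5/7
  11 → 12: 5/10
  12 → 13: 5/9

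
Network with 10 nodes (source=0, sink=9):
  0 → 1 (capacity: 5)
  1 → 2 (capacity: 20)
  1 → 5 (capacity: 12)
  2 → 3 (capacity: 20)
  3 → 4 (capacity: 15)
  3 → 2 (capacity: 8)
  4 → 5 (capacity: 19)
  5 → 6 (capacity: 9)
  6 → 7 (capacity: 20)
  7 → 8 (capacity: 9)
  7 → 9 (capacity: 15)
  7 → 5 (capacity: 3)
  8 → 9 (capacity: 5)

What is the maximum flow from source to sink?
Maximum flow = 5

Max flow: 5

Flow assignment:
  0 → 1: 5/5
  1 → 5: 5/12
  5 → 6: 5/9
  6 → 7: 5/20
  7 → 9: 5/15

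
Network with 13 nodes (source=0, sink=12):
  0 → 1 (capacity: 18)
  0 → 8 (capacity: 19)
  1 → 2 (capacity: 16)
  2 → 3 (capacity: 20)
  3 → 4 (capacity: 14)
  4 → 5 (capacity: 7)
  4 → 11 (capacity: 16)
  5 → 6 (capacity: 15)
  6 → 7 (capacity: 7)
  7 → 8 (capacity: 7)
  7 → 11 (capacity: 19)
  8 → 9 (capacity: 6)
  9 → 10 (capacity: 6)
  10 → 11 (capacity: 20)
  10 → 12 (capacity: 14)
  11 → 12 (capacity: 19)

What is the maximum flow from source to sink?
Maximum flow = 20

Max flow: 20

Flow assignment:
  0 → 1: 14/18
  0 → 8: 6/19
  1 → 2: 14/16
  2 → 3: 14/20
  3 → 4: 14/14
  4 → 11: 14/16
  8 → 9: 6/6
  9 → 10: 6/6
  10 → 12: 6/14
  11 → 12: 14/19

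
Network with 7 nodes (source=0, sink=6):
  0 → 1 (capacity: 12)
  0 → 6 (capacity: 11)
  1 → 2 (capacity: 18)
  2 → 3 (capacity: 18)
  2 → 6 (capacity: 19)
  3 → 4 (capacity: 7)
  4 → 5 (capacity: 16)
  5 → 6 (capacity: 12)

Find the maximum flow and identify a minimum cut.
Max flow = 23, Min cut edges: (0,1), (0,6)

Maximum flow: 23
Minimum cut: (0,1), (0,6)
Partition: S = [0], T = [1, 2, 3, 4, 5, 6]

Max-flow min-cut theorem verified: both equal 23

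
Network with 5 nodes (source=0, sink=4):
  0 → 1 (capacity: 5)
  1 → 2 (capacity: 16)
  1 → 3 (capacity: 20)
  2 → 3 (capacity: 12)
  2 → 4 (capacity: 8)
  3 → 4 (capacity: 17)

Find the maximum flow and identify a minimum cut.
Max flow = 5, Min cut edges: (0,1)

Maximum flow: 5
Minimum cut: (0,1)
Partition: S = [0], T = [1, 2, 3, 4]

Max-flow min-cut theorem verified: both equal 5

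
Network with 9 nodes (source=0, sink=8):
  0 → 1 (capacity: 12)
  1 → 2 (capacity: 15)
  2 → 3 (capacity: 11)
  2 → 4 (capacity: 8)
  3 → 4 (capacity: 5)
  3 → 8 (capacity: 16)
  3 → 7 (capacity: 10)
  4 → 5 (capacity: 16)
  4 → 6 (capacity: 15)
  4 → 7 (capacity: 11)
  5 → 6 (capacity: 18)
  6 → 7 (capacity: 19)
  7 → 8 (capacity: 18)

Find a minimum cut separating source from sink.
Min cut value = 12, edges: (0,1)

Min cut value: 12
Partition: S = [0], T = [1, 2, 3, 4, 5, 6, 7, 8]
Cut edges: (0,1)

By max-flow min-cut theorem, max flow = min cut = 12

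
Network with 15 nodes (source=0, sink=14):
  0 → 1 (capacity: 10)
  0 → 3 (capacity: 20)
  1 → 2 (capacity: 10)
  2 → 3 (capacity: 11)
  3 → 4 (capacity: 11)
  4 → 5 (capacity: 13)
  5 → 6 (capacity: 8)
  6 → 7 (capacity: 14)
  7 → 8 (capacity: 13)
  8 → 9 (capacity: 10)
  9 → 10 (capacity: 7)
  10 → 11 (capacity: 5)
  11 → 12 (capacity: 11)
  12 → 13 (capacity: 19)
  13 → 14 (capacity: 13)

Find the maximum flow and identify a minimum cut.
Max flow = 5, Min cut edges: (10,11)

Maximum flow: 5
Minimum cut: (10,11)
Partition: S = [0, 1, 2, 3, 4, 5, 6, 7, 8, 9, 10], T = [11, 12, 13, 14]

Max-flow min-cut theorem verified: both equal 5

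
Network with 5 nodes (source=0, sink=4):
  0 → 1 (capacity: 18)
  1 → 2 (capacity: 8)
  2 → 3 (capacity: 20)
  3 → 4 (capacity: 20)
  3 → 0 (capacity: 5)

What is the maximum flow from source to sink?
Maximum flow = 8

Max flow: 8

Flow assignment:
  0 → 1: 8/18
  1 → 2: 8/8
  2 → 3: 8/20
  3 → 4: 8/20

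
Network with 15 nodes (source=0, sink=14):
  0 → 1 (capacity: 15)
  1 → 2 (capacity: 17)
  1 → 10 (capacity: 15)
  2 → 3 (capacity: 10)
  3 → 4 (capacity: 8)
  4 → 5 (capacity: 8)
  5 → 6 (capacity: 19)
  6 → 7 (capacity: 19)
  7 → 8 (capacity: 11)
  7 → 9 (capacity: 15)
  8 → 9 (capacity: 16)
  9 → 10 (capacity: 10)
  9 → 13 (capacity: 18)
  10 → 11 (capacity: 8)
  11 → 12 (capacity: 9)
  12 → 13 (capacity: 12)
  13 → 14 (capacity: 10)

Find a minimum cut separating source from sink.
Min cut value = 10, edges: (13,14)

Min cut value: 10
Partition: S = [0, 1, 2, 3, 4, 5, 6, 7, 8, 9, 10, 11, 12, 13], T = [14]
Cut edges: (13,14)

By max-flow min-cut theorem, max flow = min cut = 10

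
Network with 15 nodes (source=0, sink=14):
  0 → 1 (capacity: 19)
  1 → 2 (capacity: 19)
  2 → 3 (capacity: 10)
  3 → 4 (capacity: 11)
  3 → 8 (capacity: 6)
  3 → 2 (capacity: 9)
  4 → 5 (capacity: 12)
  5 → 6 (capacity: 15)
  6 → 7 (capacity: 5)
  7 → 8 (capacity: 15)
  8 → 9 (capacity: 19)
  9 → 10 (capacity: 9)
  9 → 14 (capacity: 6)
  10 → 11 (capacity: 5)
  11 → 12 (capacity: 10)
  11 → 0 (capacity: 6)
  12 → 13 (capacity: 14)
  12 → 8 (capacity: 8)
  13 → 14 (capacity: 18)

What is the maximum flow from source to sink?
Maximum flow = 10

Max flow: 10

Flow assignment:
  0 → 1: 10/19
  1 → 2: 10/19
  2 → 3: 10/10
  3 → 4: 4/11
  3 → 8: 6/6
  4 → 5: 4/12
  5 → 6: 4/15
  6 → 7: 4/5
  7 → 8: 4/15
  8 → 9: 10/19
  9 → 10: 4/9
  9 → 14: 6/6
  10 → 11: 4/5
  11 → 12: 4/10
  12 → 13: 4/14
  13 → 14: 4/18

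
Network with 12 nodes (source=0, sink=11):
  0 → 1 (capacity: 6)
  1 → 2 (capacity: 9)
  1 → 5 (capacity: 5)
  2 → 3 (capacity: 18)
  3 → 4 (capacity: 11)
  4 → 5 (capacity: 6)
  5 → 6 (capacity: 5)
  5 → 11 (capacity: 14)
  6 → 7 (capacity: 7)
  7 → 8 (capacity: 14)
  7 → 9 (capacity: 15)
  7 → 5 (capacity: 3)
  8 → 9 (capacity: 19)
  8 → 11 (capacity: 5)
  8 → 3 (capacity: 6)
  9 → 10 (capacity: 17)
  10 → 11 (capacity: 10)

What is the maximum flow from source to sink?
Maximum flow = 6

Max flow: 6

Flow assignment:
  0 → 1: 6/6
  1 → 2: 1/9
  1 → 5: 5/5
  2 → 3: 1/18
  3 → 4: 1/11
  4 → 5: 1/6
  5 → 11: 6/14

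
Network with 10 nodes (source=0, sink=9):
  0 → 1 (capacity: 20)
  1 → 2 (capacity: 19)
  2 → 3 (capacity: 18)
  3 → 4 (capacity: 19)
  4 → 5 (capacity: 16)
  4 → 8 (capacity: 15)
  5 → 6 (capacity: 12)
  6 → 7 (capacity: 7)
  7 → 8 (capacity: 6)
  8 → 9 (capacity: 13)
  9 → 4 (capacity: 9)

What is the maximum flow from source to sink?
Maximum flow = 13

Max flow: 13

Flow assignment:
  0 → 1: 13/20
  1 → 2: 13/19
  2 → 3: 13/18
  3 → 4: 13/19
  4 → 5: 3/16
  4 → 8: 10/15
  5 → 6: 3/12
  6 → 7: 3/7
  7 → 8: 3/6
  8 → 9: 13/13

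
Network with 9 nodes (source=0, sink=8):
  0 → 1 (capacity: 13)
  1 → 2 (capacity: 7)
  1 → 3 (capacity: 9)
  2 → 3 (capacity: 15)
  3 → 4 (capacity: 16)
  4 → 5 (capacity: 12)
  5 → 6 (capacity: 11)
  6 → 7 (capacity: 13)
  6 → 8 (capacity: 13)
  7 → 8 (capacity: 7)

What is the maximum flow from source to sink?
Maximum flow = 11

Max flow: 11

Flow assignment:
  0 → 1: 11/13
  1 → 2: 4/7
  1 → 3: 7/9
  2 → 3: 4/15
  3 → 4: 11/16
  4 → 5: 11/12
  5 → 6: 11/11
  6 → 8: 11/13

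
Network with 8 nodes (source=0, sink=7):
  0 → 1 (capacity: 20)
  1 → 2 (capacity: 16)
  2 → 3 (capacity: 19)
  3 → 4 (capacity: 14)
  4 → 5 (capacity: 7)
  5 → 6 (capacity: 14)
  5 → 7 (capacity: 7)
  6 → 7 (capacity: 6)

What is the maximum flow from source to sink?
Maximum flow = 7

Max flow: 7

Flow assignment:
  0 → 1: 7/20
  1 → 2: 7/16
  2 → 3: 7/19
  3 → 4: 7/14
  4 → 5: 7/7
  5 → 7: 7/7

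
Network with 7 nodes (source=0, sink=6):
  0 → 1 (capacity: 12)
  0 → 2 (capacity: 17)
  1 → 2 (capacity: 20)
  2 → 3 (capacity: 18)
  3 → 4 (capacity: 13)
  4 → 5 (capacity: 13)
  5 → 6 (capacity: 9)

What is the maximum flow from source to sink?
Maximum flow = 9

Max flow: 9

Flow assignment:
  0 → 1: 9/12
  1 → 2: 9/20
  2 → 3: 9/18
  3 → 4: 9/13
  4 → 5: 9/13
  5 → 6: 9/9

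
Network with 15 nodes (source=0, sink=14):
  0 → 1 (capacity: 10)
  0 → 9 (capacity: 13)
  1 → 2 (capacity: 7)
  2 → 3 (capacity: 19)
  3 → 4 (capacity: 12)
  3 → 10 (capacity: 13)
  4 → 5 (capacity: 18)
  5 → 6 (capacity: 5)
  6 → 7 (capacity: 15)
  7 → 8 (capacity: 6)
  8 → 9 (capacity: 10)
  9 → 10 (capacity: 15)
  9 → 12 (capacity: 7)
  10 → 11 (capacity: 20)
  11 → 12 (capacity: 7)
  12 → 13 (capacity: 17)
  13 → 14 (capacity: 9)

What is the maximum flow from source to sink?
Maximum flow = 9

Max flow: 9

Flow assignment:
  0 → 1: 7/10
  0 → 9: 2/13
  1 → 2: 7/7
  2 → 3: 7/19
  3 → 10: 7/13
  9 → 12: 2/7
  10 → 11: 7/20
  11 → 12: 7/7
  12 → 13: 9/17
  13 → 14: 9/9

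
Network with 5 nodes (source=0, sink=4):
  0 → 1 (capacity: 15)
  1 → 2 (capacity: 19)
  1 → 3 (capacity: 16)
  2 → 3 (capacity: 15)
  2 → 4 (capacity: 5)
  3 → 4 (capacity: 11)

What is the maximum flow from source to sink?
Maximum flow = 15

Max flow: 15

Flow assignment:
  0 → 1: 15/15
  1 → 2: 15/19
  2 → 3: 10/15
  2 → 4: 5/5
  3 → 4: 10/11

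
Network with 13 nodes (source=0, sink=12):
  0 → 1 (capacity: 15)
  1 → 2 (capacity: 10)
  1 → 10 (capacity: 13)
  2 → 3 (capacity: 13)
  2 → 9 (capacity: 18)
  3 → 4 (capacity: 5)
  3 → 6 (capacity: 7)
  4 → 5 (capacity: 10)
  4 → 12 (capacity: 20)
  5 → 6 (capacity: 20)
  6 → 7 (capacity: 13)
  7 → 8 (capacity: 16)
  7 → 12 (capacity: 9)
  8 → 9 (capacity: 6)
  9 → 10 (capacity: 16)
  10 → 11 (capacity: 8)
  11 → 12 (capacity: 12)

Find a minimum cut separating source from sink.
Min cut value = 15, edges: (0,1)

Min cut value: 15
Partition: S = [0], T = [1, 2, 3, 4, 5, 6, 7, 8, 9, 10, 11, 12]
Cut edges: (0,1)

By max-flow min-cut theorem, max flow = min cut = 15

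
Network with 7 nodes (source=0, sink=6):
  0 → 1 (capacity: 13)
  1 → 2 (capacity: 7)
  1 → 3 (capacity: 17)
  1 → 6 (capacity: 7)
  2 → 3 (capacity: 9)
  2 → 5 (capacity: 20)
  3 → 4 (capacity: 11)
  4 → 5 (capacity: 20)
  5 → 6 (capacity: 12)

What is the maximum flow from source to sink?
Maximum flow = 13

Max flow: 13

Flow assignment:
  0 → 1: 13/13
  1 → 2: 6/7
  1 → 6: 7/7
  2 → 5: 6/20
  5 → 6: 6/12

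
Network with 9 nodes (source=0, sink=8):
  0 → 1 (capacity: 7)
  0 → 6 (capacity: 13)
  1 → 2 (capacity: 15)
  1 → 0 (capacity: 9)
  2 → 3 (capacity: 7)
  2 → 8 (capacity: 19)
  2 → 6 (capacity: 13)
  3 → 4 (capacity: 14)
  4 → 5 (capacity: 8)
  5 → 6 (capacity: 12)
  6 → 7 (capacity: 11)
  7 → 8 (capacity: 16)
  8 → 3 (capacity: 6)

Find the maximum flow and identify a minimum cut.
Max flow = 18, Min cut edges: (0,1), (6,7)

Maximum flow: 18
Minimum cut: (0,1), (6,7)
Partition: S = [0, 3, 4, 5, 6], T = [1, 2, 7, 8]

Max-flow min-cut theorem verified: both equal 18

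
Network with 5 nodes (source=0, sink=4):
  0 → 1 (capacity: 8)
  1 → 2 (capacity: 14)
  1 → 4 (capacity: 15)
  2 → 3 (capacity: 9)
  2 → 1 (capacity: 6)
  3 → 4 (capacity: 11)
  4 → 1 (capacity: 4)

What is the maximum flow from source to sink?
Maximum flow = 8

Max flow: 8

Flow assignment:
  0 → 1: 8/8
  1 → 4: 8/15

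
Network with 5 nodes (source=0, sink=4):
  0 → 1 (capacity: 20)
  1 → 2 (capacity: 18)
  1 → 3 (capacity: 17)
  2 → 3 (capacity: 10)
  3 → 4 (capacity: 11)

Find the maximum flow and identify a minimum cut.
Max flow = 11, Min cut edges: (3,4)

Maximum flow: 11
Minimum cut: (3,4)
Partition: S = [0, 1, 2, 3], T = [4]

Max-flow min-cut theorem verified: both equal 11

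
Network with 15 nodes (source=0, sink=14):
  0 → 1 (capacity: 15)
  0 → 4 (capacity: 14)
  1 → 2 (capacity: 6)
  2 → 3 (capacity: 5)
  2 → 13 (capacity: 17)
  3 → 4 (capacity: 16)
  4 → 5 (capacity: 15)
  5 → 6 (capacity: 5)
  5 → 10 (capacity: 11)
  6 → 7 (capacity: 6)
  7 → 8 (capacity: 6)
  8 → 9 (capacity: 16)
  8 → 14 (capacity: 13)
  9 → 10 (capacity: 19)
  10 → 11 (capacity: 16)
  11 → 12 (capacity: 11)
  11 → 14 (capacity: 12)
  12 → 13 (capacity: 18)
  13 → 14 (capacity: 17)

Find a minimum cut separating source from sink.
Min cut value = 20, edges: (0,4), (1,2)

Min cut value: 20
Partition: S = [0, 1], T = [2, 3, 4, 5, 6, 7, 8, 9, 10, 11, 12, 13, 14]
Cut edges: (0,4), (1,2)

By max-flow min-cut theorem, max flow = min cut = 20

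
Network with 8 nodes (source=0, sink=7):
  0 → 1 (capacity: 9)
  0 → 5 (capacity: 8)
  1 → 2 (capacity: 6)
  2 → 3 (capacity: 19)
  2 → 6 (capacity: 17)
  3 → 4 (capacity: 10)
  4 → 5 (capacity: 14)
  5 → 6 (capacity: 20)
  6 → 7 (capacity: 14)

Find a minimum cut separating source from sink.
Min cut value = 14, edges: (6,7)

Min cut value: 14
Partition: S = [0, 1, 2, 3, 4, 5, 6], T = [7]
Cut edges: (6,7)

By max-flow min-cut theorem, max flow = min cut = 14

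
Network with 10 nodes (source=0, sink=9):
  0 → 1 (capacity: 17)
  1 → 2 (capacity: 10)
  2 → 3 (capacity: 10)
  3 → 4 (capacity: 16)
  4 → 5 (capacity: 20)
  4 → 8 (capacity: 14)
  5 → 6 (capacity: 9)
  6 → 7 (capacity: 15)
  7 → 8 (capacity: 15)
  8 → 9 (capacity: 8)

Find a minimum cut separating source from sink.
Min cut value = 8, edges: (8,9)

Min cut value: 8
Partition: S = [0, 1, 2, 3, 4, 5, 6, 7, 8], T = [9]
Cut edges: (8,9)

By max-flow min-cut theorem, max flow = min cut = 8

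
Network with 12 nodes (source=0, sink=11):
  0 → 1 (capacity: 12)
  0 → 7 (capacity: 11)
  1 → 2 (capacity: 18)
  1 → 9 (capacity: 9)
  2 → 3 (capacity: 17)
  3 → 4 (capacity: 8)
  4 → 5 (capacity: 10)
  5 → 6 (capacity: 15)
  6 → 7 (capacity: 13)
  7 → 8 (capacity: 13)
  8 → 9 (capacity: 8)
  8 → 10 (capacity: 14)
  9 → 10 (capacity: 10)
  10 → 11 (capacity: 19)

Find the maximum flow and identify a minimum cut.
Max flow = 19, Min cut edges: (10,11)

Maximum flow: 19
Minimum cut: (10,11)
Partition: S = [0, 1, 2, 3, 4, 5, 6, 7, 8, 9, 10], T = [11]

Max-flow min-cut theorem verified: both equal 19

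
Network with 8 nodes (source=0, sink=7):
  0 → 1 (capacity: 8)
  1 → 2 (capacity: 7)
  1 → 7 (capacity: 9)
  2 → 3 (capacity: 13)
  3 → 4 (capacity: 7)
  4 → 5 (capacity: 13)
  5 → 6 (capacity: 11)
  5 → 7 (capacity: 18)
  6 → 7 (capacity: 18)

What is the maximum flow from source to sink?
Maximum flow = 8

Max flow: 8

Flow assignment:
  0 → 1: 8/8
  1 → 7: 8/9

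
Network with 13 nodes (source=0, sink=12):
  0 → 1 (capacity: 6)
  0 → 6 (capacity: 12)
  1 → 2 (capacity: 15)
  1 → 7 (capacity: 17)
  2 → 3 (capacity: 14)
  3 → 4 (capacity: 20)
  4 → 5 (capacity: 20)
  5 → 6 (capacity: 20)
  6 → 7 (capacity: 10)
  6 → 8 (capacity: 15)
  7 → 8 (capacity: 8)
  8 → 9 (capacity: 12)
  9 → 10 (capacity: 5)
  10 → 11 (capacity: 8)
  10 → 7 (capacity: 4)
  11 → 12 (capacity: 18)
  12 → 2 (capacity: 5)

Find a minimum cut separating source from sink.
Min cut value = 5, edges: (9,10)

Min cut value: 5
Partition: S = [0, 1, 2, 3, 4, 5, 6, 7, 8, 9], T = [10, 11, 12]
Cut edges: (9,10)

By max-flow min-cut theorem, max flow = min cut = 5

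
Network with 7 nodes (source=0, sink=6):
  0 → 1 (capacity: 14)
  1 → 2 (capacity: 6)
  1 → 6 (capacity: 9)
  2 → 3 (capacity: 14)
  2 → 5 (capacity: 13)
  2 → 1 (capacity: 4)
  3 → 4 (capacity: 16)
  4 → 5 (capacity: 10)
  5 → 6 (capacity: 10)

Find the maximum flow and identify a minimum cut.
Max flow = 14, Min cut edges: (0,1)

Maximum flow: 14
Minimum cut: (0,1)
Partition: S = [0], T = [1, 2, 3, 4, 5, 6]

Max-flow min-cut theorem verified: both equal 14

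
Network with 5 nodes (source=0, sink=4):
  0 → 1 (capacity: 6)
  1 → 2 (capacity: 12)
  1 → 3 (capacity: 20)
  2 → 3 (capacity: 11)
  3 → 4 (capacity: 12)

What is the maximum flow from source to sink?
Maximum flow = 6

Max flow: 6

Flow assignment:
  0 → 1: 6/6
  1 → 3: 6/20
  3 → 4: 6/12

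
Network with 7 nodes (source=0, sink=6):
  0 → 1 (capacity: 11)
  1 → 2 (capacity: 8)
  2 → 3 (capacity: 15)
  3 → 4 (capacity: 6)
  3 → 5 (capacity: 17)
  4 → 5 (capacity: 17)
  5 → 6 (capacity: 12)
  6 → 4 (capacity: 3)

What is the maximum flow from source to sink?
Maximum flow = 8

Max flow: 8

Flow assignment:
  0 → 1: 8/11
  1 → 2: 8/8
  2 → 3: 8/15
  3 → 5: 8/17
  5 → 6: 8/12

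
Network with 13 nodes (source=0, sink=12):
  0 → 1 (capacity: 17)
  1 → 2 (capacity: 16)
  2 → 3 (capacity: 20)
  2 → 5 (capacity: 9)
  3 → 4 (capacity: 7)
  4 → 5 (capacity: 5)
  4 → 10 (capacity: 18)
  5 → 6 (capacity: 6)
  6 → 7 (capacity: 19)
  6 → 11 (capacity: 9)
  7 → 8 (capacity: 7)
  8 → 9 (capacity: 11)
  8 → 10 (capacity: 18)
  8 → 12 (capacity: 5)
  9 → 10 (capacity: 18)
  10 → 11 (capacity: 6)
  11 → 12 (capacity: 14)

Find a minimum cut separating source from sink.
Min cut value = 12, edges: (5,6), (10,11)

Min cut value: 12
Partition: S = [0, 1, 2, 3, 4, 5, 9, 10], T = [6, 7, 8, 11, 12]
Cut edges: (5,6), (10,11)

By max-flow min-cut theorem, max flow = min cut = 12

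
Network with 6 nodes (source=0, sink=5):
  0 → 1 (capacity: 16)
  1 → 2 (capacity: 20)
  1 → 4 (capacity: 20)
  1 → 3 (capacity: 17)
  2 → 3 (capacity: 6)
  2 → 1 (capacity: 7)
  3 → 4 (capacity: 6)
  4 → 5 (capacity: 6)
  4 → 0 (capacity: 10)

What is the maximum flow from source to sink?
Maximum flow = 6

Max flow: 6

Flow assignment:
  0 → 1: 6/16
  1 → 4: 6/20
  4 → 5: 6/6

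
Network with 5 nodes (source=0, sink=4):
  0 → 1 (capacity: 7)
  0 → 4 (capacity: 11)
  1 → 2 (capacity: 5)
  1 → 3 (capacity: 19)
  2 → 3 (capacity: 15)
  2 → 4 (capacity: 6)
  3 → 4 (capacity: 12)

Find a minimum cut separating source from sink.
Min cut value = 18, edges: (0,1), (0,4)

Min cut value: 18
Partition: S = [0], T = [1, 2, 3, 4]
Cut edges: (0,1), (0,4)

By max-flow min-cut theorem, max flow = min cut = 18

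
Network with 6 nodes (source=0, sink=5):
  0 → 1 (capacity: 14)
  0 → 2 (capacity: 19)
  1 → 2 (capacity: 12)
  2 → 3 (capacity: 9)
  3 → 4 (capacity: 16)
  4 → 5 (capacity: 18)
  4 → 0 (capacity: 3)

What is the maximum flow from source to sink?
Maximum flow = 9

Max flow: 9

Flow assignment:
  0 → 1: 9/14
  1 → 2: 9/12
  2 → 3: 9/9
  3 → 4: 9/16
  4 → 5: 9/18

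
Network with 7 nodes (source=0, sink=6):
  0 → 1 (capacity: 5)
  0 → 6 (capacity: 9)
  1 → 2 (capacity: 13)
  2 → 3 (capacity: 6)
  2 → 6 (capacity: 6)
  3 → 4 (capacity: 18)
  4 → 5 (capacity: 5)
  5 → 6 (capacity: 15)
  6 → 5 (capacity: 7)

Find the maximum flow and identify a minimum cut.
Max flow = 14, Min cut edges: (0,1), (0,6)

Maximum flow: 14
Minimum cut: (0,1), (0,6)
Partition: S = [0], T = [1, 2, 3, 4, 5, 6]

Max-flow min-cut theorem verified: both equal 14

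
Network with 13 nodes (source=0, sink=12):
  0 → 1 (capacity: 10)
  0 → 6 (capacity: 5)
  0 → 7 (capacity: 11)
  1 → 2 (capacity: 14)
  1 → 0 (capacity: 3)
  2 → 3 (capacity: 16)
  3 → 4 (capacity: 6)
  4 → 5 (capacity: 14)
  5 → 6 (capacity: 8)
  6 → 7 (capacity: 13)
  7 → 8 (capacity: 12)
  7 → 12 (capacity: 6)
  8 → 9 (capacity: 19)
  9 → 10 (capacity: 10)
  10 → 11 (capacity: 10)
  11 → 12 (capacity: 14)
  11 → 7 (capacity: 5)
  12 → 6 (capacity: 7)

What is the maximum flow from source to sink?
Maximum flow = 16

Max flow: 16

Flow assignment:
  0 → 1: 6/10
  0 → 6: 1/5
  0 → 7: 9/11
  1 → 2: 6/14
  2 → 3: 6/16
  3 → 4: 6/6
  4 → 5: 6/14
  5 → 6: 6/8
  6 → 7: 7/13
  7 → 8: 10/12
  7 → 12: 6/6
  8 → 9: 10/19
  9 → 10: 10/10
  10 → 11: 10/10
  11 → 12: 10/14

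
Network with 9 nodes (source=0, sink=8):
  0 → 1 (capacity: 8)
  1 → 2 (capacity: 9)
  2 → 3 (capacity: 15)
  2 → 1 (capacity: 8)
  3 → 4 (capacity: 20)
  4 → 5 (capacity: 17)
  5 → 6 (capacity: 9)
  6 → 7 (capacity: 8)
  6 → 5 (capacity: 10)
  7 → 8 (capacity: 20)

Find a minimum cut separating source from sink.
Min cut value = 8, edges: (6,7)

Min cut value: 8
Partition: S = [0, 1, 2, 3, 4, 5, 6], T = [7, 8]
Cut edges: (6,7)

By max-flow min-cut theorem, max flow = min cut = 8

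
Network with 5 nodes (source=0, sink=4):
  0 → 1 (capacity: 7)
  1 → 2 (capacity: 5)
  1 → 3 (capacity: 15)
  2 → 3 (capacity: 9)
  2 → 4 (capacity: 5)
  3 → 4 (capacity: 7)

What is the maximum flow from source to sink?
Maximum flow = 7

Max flow: 7

Flow assignment:
  0 → 1: 7/7
  1 → 2: 5/5
  1 → 3: 2/15
  2 → 4: 5/5
  3 → 4: 2/7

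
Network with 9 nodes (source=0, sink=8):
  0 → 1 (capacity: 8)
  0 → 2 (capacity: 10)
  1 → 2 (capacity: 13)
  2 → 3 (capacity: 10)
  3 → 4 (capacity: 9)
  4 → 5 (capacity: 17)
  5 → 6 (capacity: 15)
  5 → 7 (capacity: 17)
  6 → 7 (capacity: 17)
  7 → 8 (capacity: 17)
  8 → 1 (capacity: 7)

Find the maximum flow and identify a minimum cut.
Max flow = 9, Min cut edges: (3,4)

Maximum flow: 9
Minimum cut: (3,4)
Partition: S = [0, 1, 2, 3], T = [4, 5, 6, 7, 8]

Max-flow min-cut theorem verified: both equal 9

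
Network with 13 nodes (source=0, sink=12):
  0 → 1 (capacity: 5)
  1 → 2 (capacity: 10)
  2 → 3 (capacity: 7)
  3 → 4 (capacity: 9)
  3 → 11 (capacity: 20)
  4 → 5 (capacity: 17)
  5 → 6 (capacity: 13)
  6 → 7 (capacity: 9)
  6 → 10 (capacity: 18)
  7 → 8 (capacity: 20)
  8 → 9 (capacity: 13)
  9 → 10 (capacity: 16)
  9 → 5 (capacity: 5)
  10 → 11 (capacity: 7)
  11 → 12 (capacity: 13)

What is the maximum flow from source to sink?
Maximum flow = 5

Max flow: 5

Flow assignment:
  0 → 1: 5/5
  1 → 2: 5/10
  2 → 3: 5/7
  3 → 11: 5/20
  11 → 12: 5/13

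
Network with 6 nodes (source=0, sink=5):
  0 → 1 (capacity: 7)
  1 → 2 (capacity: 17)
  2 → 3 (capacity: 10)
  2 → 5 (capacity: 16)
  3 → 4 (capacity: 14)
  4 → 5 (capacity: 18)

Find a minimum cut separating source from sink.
Min cut value = 7, edges: (0,1)

Min cut value: 7
Partition: S = [0], T = [1, 2, 3, 4, 5]
Cut edges: (0,1)

By max-flow min-cut theorem, max flow = min cut = 7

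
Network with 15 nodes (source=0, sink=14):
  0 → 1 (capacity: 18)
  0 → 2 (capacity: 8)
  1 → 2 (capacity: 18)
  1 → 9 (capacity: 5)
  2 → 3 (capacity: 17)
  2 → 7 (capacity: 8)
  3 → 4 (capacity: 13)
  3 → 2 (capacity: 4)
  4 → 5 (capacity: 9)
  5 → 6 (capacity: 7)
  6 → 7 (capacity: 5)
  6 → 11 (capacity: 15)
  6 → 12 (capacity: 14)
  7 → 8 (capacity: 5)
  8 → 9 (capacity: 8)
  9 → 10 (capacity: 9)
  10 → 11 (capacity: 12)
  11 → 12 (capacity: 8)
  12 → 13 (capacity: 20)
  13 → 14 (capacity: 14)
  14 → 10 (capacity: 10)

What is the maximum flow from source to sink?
Maximum flow = 14

Max flow: 14

Flow assignment:
  0 → 1: 14/18
  1 → 2: 11/18
  1 → 9: 3/5
  2 → 3: 7/17
  2 → 7: 4/8
  3 → 4: 7/13
  4 → 5: 7/9
  5 → 6: 7/7
  6 → 7: 1/5
  6 → 12: 6/14
  7 → 8: 5/5
  8 → 9: 5/8
  9 → 10: 8/9
  10 → 11: 8/12
  11 → 12: 8/8
  12 → 13: 14/20
  13 → 14: 14/14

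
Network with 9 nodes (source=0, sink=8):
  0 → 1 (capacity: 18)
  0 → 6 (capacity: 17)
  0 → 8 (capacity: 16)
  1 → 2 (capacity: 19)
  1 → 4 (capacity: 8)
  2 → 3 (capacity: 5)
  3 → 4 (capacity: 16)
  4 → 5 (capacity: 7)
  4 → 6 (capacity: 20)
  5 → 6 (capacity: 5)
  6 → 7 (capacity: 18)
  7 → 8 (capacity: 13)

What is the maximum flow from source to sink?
Maximum flow = 29

Max flow: 29

Flow assignment:
  0 → 1: 13/18
  0 → 8: 16/16
  1 → 2: 5/19
  1 → 4: 8/8
  2 → 3: 5/5
  3 → 4: 5/16
  4 → 6: 13/20
  6 → 7: 13/18
  7 → 8: 13/13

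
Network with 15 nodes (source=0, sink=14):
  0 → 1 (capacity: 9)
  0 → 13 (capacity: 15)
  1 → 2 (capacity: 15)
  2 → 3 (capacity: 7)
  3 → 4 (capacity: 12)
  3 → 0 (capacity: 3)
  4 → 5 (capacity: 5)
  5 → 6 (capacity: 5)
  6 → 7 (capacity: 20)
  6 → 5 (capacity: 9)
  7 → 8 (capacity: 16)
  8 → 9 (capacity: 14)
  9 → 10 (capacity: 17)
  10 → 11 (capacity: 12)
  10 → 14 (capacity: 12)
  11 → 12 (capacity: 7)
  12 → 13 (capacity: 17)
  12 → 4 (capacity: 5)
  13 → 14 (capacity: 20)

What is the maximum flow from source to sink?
Maximum flow = 20

Max flow: 20

Flow assignment:
  0 → 1: 7/9
  0 → 13: 15/15
  1 → 2: 7/15
  2 → 3: 7/7
  3 → 4: 5/12
  3 → 0: 2/3
  4 → 5: 5/5
  5 → 6: 5/5
  6 → 7: 5/20
  7 → 8: 5/16
  8 → 9: 5/14
  9 → 10: 5/17
  10 → 14: 5/12
  13 → 14: 15/20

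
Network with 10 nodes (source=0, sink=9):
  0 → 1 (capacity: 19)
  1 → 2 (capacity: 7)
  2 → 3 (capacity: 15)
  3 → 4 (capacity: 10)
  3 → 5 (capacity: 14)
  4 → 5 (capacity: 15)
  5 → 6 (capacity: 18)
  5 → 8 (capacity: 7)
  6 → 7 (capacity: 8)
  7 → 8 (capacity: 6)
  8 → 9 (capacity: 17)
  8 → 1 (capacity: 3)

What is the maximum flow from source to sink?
Maximum flow = 7

Max flow: 7

Flow assignment:
  0 → 1: 7/19
  1 → 2: 7/7
  2 → 3: 7/15
  3 → 5: 7/14
  5 → 8: 7/7
  8 → 9: 7/17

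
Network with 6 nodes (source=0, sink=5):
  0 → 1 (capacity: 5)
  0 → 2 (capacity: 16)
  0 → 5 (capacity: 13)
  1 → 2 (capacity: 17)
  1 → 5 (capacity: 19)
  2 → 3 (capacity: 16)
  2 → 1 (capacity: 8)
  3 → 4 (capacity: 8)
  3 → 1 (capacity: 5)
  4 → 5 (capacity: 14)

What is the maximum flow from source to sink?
Maximum flow = 34

Max flow: 34

Flow assignment:
  0 → 1: 5/5
  0 → 2: 16/16
  0 → 5: 13/13
  1 → 5: 13/19
  2 → 3: 8/16
  2 → 1: 8/8
  3 → 4: 8/8
  4 → 5: 8/14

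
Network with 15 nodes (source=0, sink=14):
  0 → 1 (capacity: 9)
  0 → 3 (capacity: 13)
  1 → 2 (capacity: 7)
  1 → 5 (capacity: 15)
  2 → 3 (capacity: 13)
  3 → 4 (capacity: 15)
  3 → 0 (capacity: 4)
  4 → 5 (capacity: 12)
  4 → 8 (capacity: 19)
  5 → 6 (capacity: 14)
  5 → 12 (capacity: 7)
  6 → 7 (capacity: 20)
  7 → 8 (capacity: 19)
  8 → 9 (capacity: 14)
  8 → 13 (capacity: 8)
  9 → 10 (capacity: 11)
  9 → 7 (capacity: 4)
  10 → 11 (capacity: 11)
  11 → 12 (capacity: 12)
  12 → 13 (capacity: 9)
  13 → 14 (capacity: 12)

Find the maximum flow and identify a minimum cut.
Max flow = 12, Min cut edges: (13,14)

Maximum flow: 12
Minimum cut: (13,14)
Partition: S = [0, 1, 2, 3, 4, 5, 6, 7, 8, 9, 10, 11, 12, 13], T = [14]

Max-flow min-cut theorem verified: both equal 12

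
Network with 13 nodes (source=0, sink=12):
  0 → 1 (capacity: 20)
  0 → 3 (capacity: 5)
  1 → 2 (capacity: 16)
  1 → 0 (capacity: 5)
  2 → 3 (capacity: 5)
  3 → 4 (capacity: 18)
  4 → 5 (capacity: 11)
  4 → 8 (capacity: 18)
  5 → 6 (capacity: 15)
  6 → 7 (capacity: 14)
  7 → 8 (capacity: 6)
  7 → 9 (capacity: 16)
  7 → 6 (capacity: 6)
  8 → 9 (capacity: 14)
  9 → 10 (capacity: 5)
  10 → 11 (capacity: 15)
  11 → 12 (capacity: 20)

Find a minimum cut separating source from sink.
Min cut value = 5, edges: (9,10)

Min cut value: 5
Partition: S = [0, 1, 2, 3, 4, 5, 6, 7, 8, 9], T = [10, 11, 12]
Cut edges: (9,10)

By max-flow min-cut theorem, max flow = min cut = 5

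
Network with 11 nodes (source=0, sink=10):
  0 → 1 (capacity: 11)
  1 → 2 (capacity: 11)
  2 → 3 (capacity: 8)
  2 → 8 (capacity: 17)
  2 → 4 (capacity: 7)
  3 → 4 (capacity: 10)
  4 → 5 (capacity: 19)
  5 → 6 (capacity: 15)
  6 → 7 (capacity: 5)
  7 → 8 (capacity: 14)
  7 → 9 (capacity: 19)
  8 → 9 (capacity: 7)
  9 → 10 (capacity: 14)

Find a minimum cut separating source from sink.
Min cut value = 11, edges: (1,2)

Min cut value: 11
Partition: S = [0, 1], T = [2, 3, 4, 5, 6, 7, 8, 9, 10]
Cut edges: (1,2)

By max-flow min-cut theorem, max flow = min cut = 11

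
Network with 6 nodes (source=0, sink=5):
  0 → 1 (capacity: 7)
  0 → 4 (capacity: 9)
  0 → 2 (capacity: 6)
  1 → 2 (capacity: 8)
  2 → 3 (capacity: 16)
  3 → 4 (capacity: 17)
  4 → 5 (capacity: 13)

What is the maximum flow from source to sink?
Maximum flow = 13

Max flow: 13

Flow assignment:
  0 → 1: 7/7
  0 → 2: 6/6
  1 → 2: 7/8
  2 → 3: 13/16
  3 → 4: 13/17
  4 → 5: 13/13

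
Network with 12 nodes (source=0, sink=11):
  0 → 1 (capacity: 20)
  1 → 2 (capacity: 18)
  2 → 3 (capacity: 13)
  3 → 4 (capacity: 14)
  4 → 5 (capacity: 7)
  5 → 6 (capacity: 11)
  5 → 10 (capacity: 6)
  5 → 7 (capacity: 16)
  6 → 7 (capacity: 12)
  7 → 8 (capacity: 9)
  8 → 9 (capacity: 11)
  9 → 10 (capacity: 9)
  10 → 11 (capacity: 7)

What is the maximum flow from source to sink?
Maximum flow = 7

Max flow: 7

Flow assignment:
  0 → 1: 7/20
  1 → 2: 7/18
  2 → 3: 7/13
  3 → 4: 7/14
  4 → 5: 7/7
  5 → 10: 6/6
  5 → 7: 1/16
  7 → 8: 1/9
  8 → 9: 1/11
  9 → 10: 1/9
  10 → 11: 7/7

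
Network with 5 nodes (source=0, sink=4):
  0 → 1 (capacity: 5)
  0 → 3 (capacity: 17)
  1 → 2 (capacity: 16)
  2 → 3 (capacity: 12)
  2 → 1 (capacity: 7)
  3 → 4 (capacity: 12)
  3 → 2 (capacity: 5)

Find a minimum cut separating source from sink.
Min cut value = 12, edges: (3,4)

Min cut value: 12
Partition: S = [0, 1, 2, 3], T = [4]
Cut edges: (3,4)

By max-flow min-cut theorem, max flow = min cut = 12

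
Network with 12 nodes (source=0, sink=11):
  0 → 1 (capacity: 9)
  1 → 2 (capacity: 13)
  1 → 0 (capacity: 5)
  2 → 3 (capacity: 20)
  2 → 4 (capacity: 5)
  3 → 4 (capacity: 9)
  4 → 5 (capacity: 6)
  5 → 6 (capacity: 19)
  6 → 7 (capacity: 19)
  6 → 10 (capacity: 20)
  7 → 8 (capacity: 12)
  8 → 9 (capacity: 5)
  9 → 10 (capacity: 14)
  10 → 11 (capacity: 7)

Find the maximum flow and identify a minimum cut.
Max flow = 6, Min cut edges: (4,5)

Maximum flow: 6
Minimum cut: (4,5)
Partition: S = [0, 1, 2, 3, 4], T = [5, 6, 7, 8, 9, 10, 11]

Max-flow min-cut theorem verified: both equal 6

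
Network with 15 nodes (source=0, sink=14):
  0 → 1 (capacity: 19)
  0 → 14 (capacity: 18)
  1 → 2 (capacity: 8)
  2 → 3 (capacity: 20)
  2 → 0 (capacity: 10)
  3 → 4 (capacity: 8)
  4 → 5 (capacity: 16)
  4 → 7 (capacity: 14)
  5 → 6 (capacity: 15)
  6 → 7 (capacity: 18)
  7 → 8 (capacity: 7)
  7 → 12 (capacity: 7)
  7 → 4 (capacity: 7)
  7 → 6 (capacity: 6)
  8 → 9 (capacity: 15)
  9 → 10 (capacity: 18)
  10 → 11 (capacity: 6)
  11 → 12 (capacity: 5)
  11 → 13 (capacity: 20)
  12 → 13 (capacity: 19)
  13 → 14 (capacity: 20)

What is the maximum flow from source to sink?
Maximum flow = 26

Max flow: 26

Flow assignment:
  0 → 1: 8/19
  0 → 14: 18/18
  1 → 2: 8/8
  2 → 3: 8/20
  3 → 4: 8/8
  4 → 7: 8/14
  7 → 8: 1/7
  7 → 12: 7/7
  8 → 9: 1/15
  9 → 10: 1/18
  10 → 11: 1/6
  11 → 13: 1/20
  12 → 13: 7/19
  13 → 14: 8/20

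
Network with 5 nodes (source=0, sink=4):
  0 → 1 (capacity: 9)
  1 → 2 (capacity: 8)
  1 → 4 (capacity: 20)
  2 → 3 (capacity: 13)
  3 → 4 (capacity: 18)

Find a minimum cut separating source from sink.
Min cut value = 9, edges: (0,1)

Min cut value: 9
Partition: S = [0], T = [1, 2, 3, 4]
Cut edges: (0,1)

By max-flow min-cut theorem, max flow = min cut = 9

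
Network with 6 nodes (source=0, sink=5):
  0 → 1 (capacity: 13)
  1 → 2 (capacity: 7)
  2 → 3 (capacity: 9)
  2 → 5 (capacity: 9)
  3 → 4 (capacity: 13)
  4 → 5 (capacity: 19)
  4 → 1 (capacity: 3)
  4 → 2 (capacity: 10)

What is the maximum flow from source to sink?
Maximum flow = 7

Max flow: 7

Flow assignment:
  0 → 1: 7/13
  1 → 2: 7/7
  2 → 5: 7/9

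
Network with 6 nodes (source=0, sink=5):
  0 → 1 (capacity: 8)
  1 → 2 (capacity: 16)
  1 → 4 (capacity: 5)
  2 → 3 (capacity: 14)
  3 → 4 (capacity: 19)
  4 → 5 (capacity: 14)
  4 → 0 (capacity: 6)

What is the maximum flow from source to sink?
Maximum flow = 8

Max flow: 8

Flow assignment:
  0 → 1: 8/8
  1 → 2: 3/16
  1 → 4: 5/5
  2 → 3: 3/14
  3 → 4: 3/19
  4 → 5: 8/14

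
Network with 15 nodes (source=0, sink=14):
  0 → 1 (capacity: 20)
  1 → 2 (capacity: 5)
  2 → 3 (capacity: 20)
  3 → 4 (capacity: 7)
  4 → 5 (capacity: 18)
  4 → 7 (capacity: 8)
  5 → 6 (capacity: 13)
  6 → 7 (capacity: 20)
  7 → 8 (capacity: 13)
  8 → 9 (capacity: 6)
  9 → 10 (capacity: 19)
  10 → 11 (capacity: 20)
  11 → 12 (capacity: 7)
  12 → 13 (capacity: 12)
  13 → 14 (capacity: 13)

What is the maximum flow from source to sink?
Maximum flow = 5

Max flow: 5

Flow assignment:
  0 → 1: 5/20
  1 → 2: 5/5
  2 → 3: 5/20
  3 → 4: 5/7
  4 → 7: 5/8
  7 → 8: 5/13
  8 → 9: 5/6
  9 → 10: 5/19
  10 → 11: 5/20
  11 → 12: 5/7
  12 → 13: 5/12
  13 → 14: 5/13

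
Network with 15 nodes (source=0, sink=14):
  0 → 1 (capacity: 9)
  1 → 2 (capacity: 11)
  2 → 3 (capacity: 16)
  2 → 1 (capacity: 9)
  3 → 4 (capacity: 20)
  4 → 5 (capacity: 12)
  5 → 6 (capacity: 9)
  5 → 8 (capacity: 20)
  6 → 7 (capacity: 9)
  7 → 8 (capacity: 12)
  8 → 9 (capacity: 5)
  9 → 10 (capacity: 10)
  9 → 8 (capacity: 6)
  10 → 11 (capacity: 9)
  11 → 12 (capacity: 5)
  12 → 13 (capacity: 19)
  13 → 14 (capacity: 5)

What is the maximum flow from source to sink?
Maximum flow = 5

Max flow: 5

Flow assignment:
  0 → 1: 5/9
  1 → 2: 5/11
  2 → 3: 5/16
  3 → 4: 5/20
  4 → 5: 5/12
  5 → 8: 5/20
  8 → 9: 5/5
  9 → 10: 5/10
  10 → 11: 5/9
  11 → 12: 5/5
  12 → 13: 5/19
  13 → 14: 5/5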